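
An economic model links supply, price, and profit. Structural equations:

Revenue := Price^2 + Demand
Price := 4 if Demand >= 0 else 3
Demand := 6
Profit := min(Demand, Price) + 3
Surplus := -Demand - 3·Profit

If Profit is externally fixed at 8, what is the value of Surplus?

Intervening sets Profit = 8 and removes its equation (Profit := min(Demand, Price) + 3).
Surplus = -Demand - 3·Profit  [with Demand=6, Profit=8]  = -30

-30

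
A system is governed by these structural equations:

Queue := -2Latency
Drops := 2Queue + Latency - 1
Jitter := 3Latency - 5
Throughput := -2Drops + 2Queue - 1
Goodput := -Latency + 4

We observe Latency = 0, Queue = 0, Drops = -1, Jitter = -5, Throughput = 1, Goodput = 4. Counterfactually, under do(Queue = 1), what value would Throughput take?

-1

do(Queue=1) replaces the equation Queue := -2Latency with the constant Queue = 1.
Drops = 2Queue + Latency - 1  [with Queue=1, Latency=0]  = 1
Throughput = -2Drops + 2Queue - 1  [with Drops=1, Queue=1]  = -1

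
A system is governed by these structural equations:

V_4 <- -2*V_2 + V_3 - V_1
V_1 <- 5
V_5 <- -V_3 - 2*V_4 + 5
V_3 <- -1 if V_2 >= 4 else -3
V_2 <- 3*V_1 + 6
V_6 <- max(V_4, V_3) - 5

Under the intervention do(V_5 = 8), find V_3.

-1

do(V_5=8) replaces the equation V_5 <- -V_3 - 2*V_4 + 5 with the constant V_5 = 8.
V_3 is not downstream of the intervention, so its value is determined by the original equations.
V_2 = 3*V_1 + 6  [with V_1=5]  = 21
V_3 = -1 if V_2 >= 4 else -3  [with V_2=21]  = -1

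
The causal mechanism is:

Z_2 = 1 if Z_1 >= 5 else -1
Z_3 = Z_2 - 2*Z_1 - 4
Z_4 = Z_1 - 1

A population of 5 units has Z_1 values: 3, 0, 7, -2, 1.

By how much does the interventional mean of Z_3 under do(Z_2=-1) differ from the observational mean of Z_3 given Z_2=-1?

-2.6

do(Z_2=-1) breaks Z_2's dependence on Z_1. With Z_2=-1 fixed, Z_3 across the units is -11, -5, -19, -1, -7, mean -8.6.
Observing Z_2=-1 restricts to units where Z_2's equation naturally yields -1: Z_1 ∈ {3, 0, -2, 1}. In that subpopulation Z_3 = -11, -5, -1, -7, mean -6.
Difference = -8.6 − (-6) = -2.6.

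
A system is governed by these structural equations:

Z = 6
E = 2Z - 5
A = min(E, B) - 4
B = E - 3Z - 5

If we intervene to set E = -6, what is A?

-33

Under do(E=-6), the mechanism E = 2Z - 5 is discarded; E is fixed at -6.
B = E - 3Z - 5  [with E=-6, Z=6]  = -29
A = min(E, B) - 4  [with E=-6, B=-29]  = -33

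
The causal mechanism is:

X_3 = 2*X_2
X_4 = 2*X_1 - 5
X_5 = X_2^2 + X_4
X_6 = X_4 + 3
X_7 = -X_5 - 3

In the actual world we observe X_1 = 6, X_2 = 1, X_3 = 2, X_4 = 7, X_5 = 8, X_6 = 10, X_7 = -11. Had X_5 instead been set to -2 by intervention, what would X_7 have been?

-1

Under do(X_5=-2), the mechanism X_5 = X_2^2 + X_4 is discarded; X_5 is fixed at -2.
X_7 = -X_5 - 3  [with X_5=-2]  = -1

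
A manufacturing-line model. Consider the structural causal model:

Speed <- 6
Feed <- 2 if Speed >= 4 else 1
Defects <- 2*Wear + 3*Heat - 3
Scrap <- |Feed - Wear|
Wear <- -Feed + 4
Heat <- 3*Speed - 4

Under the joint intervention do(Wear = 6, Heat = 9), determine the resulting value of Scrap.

The joint intervention fixes Wear = 6, Heat = 9, removing each variable's own equation.
Feed = 2 if Speed >= 4 else 1  [with Speed=6]  = 2
Scrap = |Feed - Wear|  [with Feed=2, Wear=6]  = 4

4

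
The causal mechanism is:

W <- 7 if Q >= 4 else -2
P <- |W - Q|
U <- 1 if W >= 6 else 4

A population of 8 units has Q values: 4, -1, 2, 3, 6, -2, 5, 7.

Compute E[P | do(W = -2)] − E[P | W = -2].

2.5

Every unit gets W=-2 under the intervention. P values become 6, 1, 4, 5, 8, 0, 7, 9; E[P|do(W=-2)] = 5.
Conditioning on W=-2 selects the 4 unit(s) with Q ∈ {-1, 2, 3, -2}. Their P values: 1, 4, 5, 0. Mean = 2.5.
Difference = 5 − 2.5 = 2.5.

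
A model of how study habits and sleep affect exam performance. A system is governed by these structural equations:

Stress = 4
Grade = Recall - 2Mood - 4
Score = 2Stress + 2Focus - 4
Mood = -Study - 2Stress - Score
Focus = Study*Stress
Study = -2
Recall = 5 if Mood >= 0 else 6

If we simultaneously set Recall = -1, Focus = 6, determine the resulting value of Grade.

Under do(Recall = -1, Focus = 6), each intervened variable's structural equation is replaced by its fixed value.
Score = 2Stress + 2Focus - 4  [with Stress=4, Focus=6]  = 16
Mood = -Study - 2Stress - Score  [with Study=-2, Stress=4, Score=16]  = -22
Grade = Recall - 2Mood - 4  [with Recall=-1, Mood=-22]  = 39

39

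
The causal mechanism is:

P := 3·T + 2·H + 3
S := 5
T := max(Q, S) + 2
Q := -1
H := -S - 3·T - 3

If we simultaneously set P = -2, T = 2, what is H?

Under do(P = -2, T = 2), each intervened variable's structural equation is replaced by its fixed value.
H = -S - 3·T - 3  [with S=5, T=2]  = -14

-14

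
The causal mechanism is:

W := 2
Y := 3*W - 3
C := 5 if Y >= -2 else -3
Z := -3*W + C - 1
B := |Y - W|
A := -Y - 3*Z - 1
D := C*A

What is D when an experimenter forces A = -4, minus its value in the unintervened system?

Intervening sets A = -4 and removes its equation (A := -Y - 3*Z - 1).
Y = 3*W - 3  [with W=2]  = 3
C = 5 if Y >= -2 else -3  [with Y=3]  = 5
D = C*A  [with C=5, A=-4]  = -20
Without intervention: Y = 3*W - 3  [with W=2]  = 3; C = 5 if Y >= -2 else -3  [with Y=3]  = 5; Z = -3*W + C - 1  [with W=2, C=5]  = -2; A = -Y - 3*Z - 1  [with Y=3, Z=-2]  = 2; D = C*A  [with C=5, A=2]  = 10.
Change = -20 − 10 = -30.

-30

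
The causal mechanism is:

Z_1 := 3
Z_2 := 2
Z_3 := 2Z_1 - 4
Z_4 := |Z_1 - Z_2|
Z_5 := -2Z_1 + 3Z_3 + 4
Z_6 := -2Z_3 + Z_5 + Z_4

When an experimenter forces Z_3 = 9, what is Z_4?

1

The intervention breaks the incoming arrows to Z_3: Z_3 := 2Z_1 - 4 no longer applies, and Z_3 = 9.
Z_4 is not downstream of the intervention, so its value is determined by the original equations.
Z_4 = |Z_1 - Z_2|  [with Z_1=3, Z_2=2]  = 1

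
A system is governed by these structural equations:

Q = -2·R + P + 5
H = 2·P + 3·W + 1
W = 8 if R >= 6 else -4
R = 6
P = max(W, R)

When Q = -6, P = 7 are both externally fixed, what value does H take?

Under do(Q = -6, P = 7), each intervened variable's structural equation is replaced by its fixed value.
W = 8 if R >= 6 else -4  [with R=6]  = 8
H = 2·P + 3·W + 1  [with P=7, W=8]  = 39

39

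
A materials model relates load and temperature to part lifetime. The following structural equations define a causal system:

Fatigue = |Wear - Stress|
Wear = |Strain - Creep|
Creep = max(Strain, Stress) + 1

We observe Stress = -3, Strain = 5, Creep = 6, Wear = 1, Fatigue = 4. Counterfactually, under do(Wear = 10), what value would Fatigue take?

13

Intervening sets Wear = 10 and removes its equation (Wear = |Strain - Creep|).
Fatigue = |Wear - Stress|  [with Wear=10, Stress=-3]  = 13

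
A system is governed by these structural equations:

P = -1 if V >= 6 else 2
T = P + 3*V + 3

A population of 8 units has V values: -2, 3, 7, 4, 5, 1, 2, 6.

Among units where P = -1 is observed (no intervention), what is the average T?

21.5

Observing P=-1 restricts to units where P's equation naturally yields -1: V ∈ {7, 6}. In that subpopulation T = 23, 20, mean 21.5.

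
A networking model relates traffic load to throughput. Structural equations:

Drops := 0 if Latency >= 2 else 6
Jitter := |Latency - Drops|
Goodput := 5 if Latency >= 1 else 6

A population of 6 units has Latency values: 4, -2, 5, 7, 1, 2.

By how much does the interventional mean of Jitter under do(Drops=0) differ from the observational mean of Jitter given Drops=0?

-1

Every unit gets Drops=0 under the intervention. Jitter values become 4, 2, 5, 7, 1, 2; E[Jitter|do(Drops=0)] = 3.5.
Conditioning on Drops=0 selects the 4 unit(s) with Latency ∈ {4, 5, 7, 2}. Their Jitter values: 4, 5, 7, 2. Mean = 4.5.
Difference = 3.5 − 4.5 = -1.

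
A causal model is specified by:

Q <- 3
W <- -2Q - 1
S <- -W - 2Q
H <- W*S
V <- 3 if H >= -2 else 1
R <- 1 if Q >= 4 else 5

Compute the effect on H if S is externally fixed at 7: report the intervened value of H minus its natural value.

-42

The intervention breaks the incoming arrows to S: S <- -W - 2Q no longer applies, and S = 7.
W = -2Q - 1  [with Q=3]  = -7
H = W*S  [with W=-7, S=7]  = -49
Without intervention: W = -2Q - 1  [with Q=3]  = -7; S = -W - 2Q  [with W=-7, Q=3]  = 1; H = W*S  [with W=-7, S=1]  = -7.
Change = -49 − (-7) = -42.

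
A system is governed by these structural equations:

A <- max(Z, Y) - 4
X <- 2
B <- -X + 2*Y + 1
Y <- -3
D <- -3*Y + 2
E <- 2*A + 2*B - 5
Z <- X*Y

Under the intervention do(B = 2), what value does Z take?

-6

do(B=2) replaces the equation B <- -X + 2*Y + 1 with the constant B = 2.
Z is not downstream of the intervention, so its value is determined by the original equations.
Z = X*Y  [with X=2, Y=-3]  = -6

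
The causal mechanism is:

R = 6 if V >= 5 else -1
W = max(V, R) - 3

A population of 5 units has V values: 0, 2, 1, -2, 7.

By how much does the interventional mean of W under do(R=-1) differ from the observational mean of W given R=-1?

1.3

Every unit gets R=-1 under the intervention. W values become -3, -1, -2, -4, 4; E[W|do(R=-1)] = -1.2.
Observing R=-1 restricts to units where R's equation naturally yields -1: V ∈ {0, 2, 1, -2}. In that subpopulation W = -3, -1, -2, -4, mean -2.5.
Difference = -1.2 − (-2.5) = 1.3.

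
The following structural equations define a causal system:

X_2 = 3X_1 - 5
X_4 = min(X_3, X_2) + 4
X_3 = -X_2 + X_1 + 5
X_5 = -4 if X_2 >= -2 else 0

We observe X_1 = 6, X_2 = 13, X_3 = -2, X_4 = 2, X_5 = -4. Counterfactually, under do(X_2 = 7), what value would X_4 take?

Under do(X_2=7), the mechanism X_2 = 3X_1 - 5 is discarded; X_2 is fixed at 7.
X_3 = -X_2 + X_1 + 5  [with X_2=7, X_1=6]  = 4
X_4 = min(X_3, X_2) + 4  [with X_3=4, X_2=7]  = 8

8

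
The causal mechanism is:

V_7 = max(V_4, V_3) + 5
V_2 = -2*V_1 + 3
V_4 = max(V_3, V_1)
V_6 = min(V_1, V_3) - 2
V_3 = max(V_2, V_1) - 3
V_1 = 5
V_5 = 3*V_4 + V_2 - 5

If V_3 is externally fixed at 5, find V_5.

3

do(V_3=5) replaces the equation V_3 = max(V_2, V_1) - 3 with the constant V_3 = 5.
V_2 = -2*V_1 + 3  [with V_1=5]  = -7
V_4 = max(V_3, V_1)  [with V_3=5, V_1=5]  = 5
V_5 = 3*V_4 + V_2 - 5  [with V_4=5, V_2=-7]  = 3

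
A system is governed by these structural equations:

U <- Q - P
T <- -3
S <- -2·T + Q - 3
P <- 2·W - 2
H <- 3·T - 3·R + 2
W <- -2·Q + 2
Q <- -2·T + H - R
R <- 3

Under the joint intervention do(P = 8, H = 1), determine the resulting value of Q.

4

The joint intervention fixes P = 8, H = 1, removing each variable's own equation.
Q = -2·T + H - R  [with T=-3, H=1, R=3]  = 4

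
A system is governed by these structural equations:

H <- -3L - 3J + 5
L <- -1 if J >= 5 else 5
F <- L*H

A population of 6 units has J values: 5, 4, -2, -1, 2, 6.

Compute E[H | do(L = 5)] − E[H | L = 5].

-4.75

do(L=5) breaks L's dependence on J. With L=5 fixed, H across the units is -25, -22, -4, -7, -16, -28, mean -17.
Observing L=5 restricts to units where L's equation naturally yields 5: J ∈ {4, -2, -1, 2}. In that subpopulation H = -22, -4, -7, -16, mean -12.25.
Difference = -17 − (-12.25) = -4.75.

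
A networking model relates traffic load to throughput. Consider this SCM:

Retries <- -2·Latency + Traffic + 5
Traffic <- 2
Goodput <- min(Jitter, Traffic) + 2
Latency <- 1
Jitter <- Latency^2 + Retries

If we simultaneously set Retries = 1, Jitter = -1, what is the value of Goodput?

1

Setting Retries = 1, Jitter = -1 by intervention discards those variables' equations.
Goodput = min(Jitter, Traffic) + 2  [with Jitter=-1, Traffic=2]  = 1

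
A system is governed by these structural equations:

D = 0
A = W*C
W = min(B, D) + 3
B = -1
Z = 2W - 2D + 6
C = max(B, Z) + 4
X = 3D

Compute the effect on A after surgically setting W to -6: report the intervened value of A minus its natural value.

-46

The intervention breaks the incoming arrows to W: W = min(B, D) + 3 no longer applies, and W = -6.
Z = 2W - 2D + 6  [with W=-6, D=0]  = -6
C = max(B, Z) + 4  [with B=-1, Z=-6]  = 3
A = W*C  [with W=-6, C=3]  = -18
Without intervention: W = min(B, D) + 3  [with B=-1, D=0]  = 2; Z = 2W - 2D + 6  [with W=2, D=0]  = 10; C = max(B, Z) + 4  [with B=-1, Z=10]  = 14; A = W*C  [with W=2, C=14]  = 28.
Change = -18 − 28 = -46.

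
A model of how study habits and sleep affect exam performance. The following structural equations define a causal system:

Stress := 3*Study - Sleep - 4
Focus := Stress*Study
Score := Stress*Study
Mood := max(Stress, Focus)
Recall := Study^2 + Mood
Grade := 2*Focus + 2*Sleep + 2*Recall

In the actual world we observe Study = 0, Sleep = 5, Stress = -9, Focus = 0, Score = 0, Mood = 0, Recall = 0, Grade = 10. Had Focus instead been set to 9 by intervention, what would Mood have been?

Under do(Focus=9), the mechanism Focus := Stress*Study is discarded; Focus is fixed at 9.
Stress = 3*Study - Sleep - 4  [with Study=0, Sleep=5]  = -9
Mood = max(Stress, Focus)  [with Stress=-9, Focus=9]  = 9

9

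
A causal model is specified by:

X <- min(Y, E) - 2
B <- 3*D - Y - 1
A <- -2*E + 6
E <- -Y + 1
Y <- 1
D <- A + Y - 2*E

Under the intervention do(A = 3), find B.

10

Under do(A=3), the mechanism A <- -2*E + 6 is discarded; A is fixed at 3.
E = -Y + 1  [with Y=1]  = 0
D = A + Y - 2*E  [with A=3, Y=1, E=0]  = 4
B = 3*D - Y - 1  [with D=4, Y=1]  = 10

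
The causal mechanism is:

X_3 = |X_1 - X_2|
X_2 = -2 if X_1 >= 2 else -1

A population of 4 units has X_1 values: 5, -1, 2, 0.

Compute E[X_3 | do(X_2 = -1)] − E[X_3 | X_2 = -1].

2

Every unit gets X_2=-1 under the intervention. X_3 values become 6, 0, 3, 1; E[X_3|do(X_2=-1)] = 2.5.
E[X_3|X_2=-1] averages over only the 2 units with X_2=-1 (X_1 = -1, 0): X_3 = 0, 1, mean 0.5.
Difference = 2.5 − 0.5 = 2.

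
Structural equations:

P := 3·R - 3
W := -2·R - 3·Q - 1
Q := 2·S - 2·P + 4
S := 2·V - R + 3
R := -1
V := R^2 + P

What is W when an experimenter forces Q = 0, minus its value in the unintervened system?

The intervention breaks the incoming arrows to Q: Q := 2·S - 2·P + 4 no longer applies, and Q = 0.
W = -2·R - 3·Q - 1  [with R=-1, Q=0]  = 1
Without intervention: P = 3·R - 3  [with R=-1]  = -6; V = R^2 + P  [with R=-1, P=-6]  = -5; S = 2·V - R + 3  [with V=-5, R=-1]  = -6; Q = 2·S - 2·P + 4  [with S=-6, P=-6]  = 4; W = -2·R - 3·Q - 1  [with R=-1, Q=4]  = -11.
Change = 1 − (-11) = 12.

12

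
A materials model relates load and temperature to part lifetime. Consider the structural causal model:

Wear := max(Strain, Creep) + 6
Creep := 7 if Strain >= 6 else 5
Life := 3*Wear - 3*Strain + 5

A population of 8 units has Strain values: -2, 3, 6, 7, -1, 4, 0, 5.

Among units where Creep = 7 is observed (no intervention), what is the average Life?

24.5

E[Life|Creep=7] averages over only the 2 units with Creep=7 (Strain = 6, 7): Life = 26, 23, mean 24.5.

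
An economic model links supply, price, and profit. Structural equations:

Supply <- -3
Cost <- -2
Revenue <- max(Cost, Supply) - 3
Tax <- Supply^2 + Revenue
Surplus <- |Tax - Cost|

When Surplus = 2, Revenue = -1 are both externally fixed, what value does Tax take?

8

Under do(Surplus = 2, Revenue = -1), each intervened variable's structural equation is replaced by its fixed value.
Tax = Supply^2 + Revenue  [with Supply=-3, Revenue=-1]  = 8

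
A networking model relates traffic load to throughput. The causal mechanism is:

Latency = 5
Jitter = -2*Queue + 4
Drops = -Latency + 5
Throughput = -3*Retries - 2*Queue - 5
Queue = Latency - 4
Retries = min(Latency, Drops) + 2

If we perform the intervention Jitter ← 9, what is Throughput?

The intervention breaks the incoming arrows to Jitter: Jitter = -2*Queue + 4 no longer applies, and Jitter = 9.
Since Throughput is not a descendant of the intervened variable, it is unaffected.
Queue = Latency - 4  [with Latency=5]  = 1
Drops = -Latency + 5  [with Latency=5]  = 0
Retries = min(Latency, Drops) + 2  [with Latency=5, Drops=0]  = 2
Throughput = -3*Retries - 2*Queue - 5  [with Retries=2, Queue=1]  = -13

-13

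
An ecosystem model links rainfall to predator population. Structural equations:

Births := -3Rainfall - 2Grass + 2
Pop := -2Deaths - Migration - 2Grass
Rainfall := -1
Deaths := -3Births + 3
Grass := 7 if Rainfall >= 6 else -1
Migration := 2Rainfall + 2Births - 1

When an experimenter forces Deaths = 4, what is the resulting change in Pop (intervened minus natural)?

Under do(Deaths=4), the mechanism Deaths := -3Births + 3 is discarded; Deaths is fixed at 4.
Grass = 7 if Rainfall >= 6 else -1  [with Rainfall=-1]  = -1
Births = -3Rainfall - 2Grass + 2  [with Rainfall=-1, Grass=-1]  = 7
Migration = 2Rainfall + 2Births - 1  [with Rainfall=-1, Births=7]  = 11
Pop = -2Deaths - Migration - 2Grass  [with Deaths=4, Migration=11, Grass=-1]  = -17
Without intervention: Grass = 7 if Rainfall >= 6 else -1  [with Rainfall=-1]  = -1; Births = -3Rainfall - 2Grass + 2  [with Rainfall=-1, Grass=-1]  = 7; Deaths = -3Births + 3  [with Births=7]  = -18; Migration = 2Rainfall + 2Births - 1  [with Rainfall=-1, Births=7]  = 11; Pop = -2Deaths - Migration - 2Grass  [with Deaths=-18, Migration=11, Grass=-1]  = 27.
Change = -17 − 27 = -44.

-44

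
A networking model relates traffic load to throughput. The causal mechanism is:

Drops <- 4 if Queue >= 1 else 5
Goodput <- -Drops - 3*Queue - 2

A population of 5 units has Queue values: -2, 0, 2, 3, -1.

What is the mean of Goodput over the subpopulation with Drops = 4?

Observing Drops=4 restricts to units where Drops's equation naturally yields 4: Queue ∈ {2, 3}. In that subpopulation Goodput = -12, -15, mean -13.5.

-13.5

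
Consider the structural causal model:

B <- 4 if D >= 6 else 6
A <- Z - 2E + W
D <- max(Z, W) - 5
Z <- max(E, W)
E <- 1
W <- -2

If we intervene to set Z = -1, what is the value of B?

The intervention breaks the incoming arrows to Z: Z <- max(E, W) no longer applies, and Z = -1.
D = max(Z, W) - 5  [with Z=-1, W=-2]  = -6
B = 4 if D >= 6 else 6  [with D=-6]  = 6

6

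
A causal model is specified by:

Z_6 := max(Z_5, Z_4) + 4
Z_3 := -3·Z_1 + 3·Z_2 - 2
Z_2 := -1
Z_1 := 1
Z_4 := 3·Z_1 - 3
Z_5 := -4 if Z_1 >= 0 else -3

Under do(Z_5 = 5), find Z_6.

The intervention breaks the incoming arrows to Z_5: Z_5 := -4 if Z_1 >= 0 else -3 no longer applies, and Z_5 = 5.
Z_4 = 3·Z_1 - 3  [with Z_1=1]  = 0
Z_6 = max(Z_5, Z_4) + 4  [with Z_5=5, Z_4=0]  = 9

9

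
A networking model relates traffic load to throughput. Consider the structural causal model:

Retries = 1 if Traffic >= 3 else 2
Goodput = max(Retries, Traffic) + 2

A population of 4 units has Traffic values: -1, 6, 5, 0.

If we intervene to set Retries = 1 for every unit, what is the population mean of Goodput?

Under do(Retries=1), Retries's equation is replaced by Retries=1 for every unit. Per-unit Goodput: 3, 8, 7, 3. Mean = 5.25.

5.25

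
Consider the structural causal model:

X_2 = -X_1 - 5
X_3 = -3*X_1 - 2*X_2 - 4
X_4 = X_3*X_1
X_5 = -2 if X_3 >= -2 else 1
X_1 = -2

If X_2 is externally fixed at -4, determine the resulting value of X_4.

-20

Under do(X_2=-4), the mechanism X_2 = -X_1 - 5 is discarded; X_2 is fixed at -4.
X_3 = -3*X_1 - 2*X_2 - 4  [with X_1=-2, X_2=-4]  = 10
X_4 = X_3*X_1  [with X_3=10, X_1=-2]  = -20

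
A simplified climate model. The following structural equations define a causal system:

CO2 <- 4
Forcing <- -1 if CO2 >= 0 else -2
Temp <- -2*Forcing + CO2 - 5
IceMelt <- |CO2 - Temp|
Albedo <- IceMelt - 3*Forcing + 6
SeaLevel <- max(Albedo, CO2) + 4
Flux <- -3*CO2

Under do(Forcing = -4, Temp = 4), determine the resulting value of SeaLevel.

Under do(Forcing = -4, Temp = 4), each intervened variable's structural equation is replaced by its fixed value.
IceMelt = |CO2 - Temp|  [with CO2=4, Temp=4]  = 0
Albedo = IceMelt - 3*Forcing + 6  [with IceMelt=0, Forcing=-4]  = 18
SeaLevel = max(Albedo, CO2) + 4  [with Albedo=18, CO2=4]  = 22

22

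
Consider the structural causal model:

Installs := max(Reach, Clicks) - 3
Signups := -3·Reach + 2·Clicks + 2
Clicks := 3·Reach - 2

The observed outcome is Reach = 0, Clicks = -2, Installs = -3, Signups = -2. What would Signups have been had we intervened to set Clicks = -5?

Under do(Clicks=-5), the mechanism Clicks := 3·Reach - 2 is discarded; Clicks is fixed at -5.
Signups = -3·Reach + 2·Clicks + 2  [with Reach=0, Clicks=-5]  = -8

-8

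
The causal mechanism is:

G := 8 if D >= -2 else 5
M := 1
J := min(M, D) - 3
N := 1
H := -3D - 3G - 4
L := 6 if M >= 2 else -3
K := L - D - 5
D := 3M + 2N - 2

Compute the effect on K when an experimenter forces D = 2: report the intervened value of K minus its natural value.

The intervention breaks the incoming arrows to D: D := 3M + 2N - 2 no longer applies, and D = 2.
L = 6 if M >= 2 else -3  [with M=1]  = -3
K = L - D - 5  [with L=-3, D=2]  = -10
Without intervention: L = 6 if M >= 2 else -3  [with M=1]  = -3; D = 3M + 2N - 2  [with M=1, N=1]  = 3; K = L - D - 5  [with L=-3, D=3]  = -11.
Change = -10 − (-11) = 1.

1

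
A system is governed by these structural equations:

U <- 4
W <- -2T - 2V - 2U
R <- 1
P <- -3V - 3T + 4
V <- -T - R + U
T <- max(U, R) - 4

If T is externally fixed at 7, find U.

4

Under do(T=7), the mechanism T <- max(U, R) - 4 is discarded; T is fixed at 7.
Since U is not a descendant of the intervened variable, it is unaffected.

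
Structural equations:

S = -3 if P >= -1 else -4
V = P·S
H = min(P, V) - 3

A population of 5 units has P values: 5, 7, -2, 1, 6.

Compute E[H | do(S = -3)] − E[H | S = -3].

The intervention sets S=-3 in all 5 units regardless of P. Recomputing H per unit gives -18, -24, -5, -6, -21; average -14.8.
Conditioning on S=-3 selects the 4 unit(s) with P ∈ {5, 7, 1, 6}. Their H values: -18, -24, -6, -21. Mean = -17.25.
Difference = -14.8 − (-17.25) = 2.45.

2.45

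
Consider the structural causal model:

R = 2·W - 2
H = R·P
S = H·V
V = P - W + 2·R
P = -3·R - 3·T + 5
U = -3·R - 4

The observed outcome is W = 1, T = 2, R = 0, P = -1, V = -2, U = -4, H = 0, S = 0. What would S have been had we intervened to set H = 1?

do(H=1) replaces the equation H = R·P with the constant H = 1.
R = 2·W - 2  [with W=1]  = 0
P = -3·R - 3·T + 5  [with R=0, T=2]  = -1
V = P - W + 2·R  [with P=-1, W=1, R=0]  = -2
S = H·V  [with H=1, V=-2]  = -2

-2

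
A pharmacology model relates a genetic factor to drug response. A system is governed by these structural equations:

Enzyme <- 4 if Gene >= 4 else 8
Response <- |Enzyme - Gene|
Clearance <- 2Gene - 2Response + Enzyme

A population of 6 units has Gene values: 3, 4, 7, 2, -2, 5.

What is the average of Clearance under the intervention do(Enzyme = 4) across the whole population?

do(Enzyme=4) breaks Enzyme's dependence on Gene. With Enzyme=4 fixed, Clearance across the units is 8, 12, 12, 4, -12, 12, mean 6.

6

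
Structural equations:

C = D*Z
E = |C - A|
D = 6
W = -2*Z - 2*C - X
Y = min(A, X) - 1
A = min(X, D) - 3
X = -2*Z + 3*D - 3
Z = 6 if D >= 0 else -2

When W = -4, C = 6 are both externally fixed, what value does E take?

6

The joint intervention fixes W = -4, C = 6, removing each variable's own equation.
Z = 6 if D >= 0 else -2  [with D=6]  = 6
X = -2*Z + 3*D - 3  [with Z=6, D=6]  = 3
A = min(X, D) - 3  [with X=3, D=6]  = 0
E = |C - A|  [with C=6, A=0]  = 6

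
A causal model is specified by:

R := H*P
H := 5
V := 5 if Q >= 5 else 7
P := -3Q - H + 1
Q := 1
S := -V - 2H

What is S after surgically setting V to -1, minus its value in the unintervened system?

do(V=-1) replaces the equation V := 5 if Q >= 5 else 7 with the constant V = -1.
S = -V - 2H  [with V=-1, H=5]  = -9
Without intervention: V = 5 if Q >= 5 else 7  [with Q=1]  = 7; S = -V - 2H  [with V=7, H=5]  = -17.
Change = -9 − (-17) = 8.

8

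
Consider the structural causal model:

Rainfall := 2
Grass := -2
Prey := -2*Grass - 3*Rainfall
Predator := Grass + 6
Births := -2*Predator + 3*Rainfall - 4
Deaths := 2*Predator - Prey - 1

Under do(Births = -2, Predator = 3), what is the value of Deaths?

Setting Births = -2, Predator = 3 by intervention discards those variables' equations.
Prey = -2*Grass - 3*Rainfall  [with Grass=-2, Rainfall=2]  = -2
Deaths = 2*Predator - Prey - 1  [with Predator=3, Prey=-2]  = 7

7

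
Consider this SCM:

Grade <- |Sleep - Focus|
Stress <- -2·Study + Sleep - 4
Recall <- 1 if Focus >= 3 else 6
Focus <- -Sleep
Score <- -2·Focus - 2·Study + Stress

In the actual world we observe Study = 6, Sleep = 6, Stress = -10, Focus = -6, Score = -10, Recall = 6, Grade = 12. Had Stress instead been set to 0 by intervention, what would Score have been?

do(Stress=0) replaces the equation Stress <- -2·Study + Sleep - 4 with the constant Stress = 0.
Focus = -Sleep  [with Sleep=6]  = -6
Score = -2·Focus - 2·Study + Stress  [with Focus=-6, Study=6, Stress=0]  = 0

0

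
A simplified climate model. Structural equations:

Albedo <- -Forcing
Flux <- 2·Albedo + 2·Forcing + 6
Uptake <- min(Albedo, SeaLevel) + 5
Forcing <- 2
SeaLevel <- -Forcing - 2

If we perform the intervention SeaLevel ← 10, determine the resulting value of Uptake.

3

do(SeaLevel=10) replaces the equation SeaLevel <- -Forcing - 2 with the constant SeaLevel = 10.
Albedo = -Forcing  [with Forcing=2]  = -2
Uptake = min(Albedo, SeaLevel) + 5  [with Albedo=-2, SeaLevel=10]  = 3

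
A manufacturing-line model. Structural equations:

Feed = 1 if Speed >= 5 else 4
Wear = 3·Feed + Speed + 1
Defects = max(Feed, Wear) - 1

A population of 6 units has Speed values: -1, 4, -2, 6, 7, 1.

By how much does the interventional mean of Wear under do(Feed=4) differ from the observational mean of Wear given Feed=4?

do(Feed=4) breaks Feed's dependence on Speed. With Feed=4 fixed, Wear across the units is 12, 17, 11, 19, 20, 14, mean 15.5.
E[Wear|Feed=4] averages over only the 4 units with Feed=4 (Speed = -1, 4, -2, 1): Wear = 12, 17, 11, 14, mean 13.5.
Difference = 15.5 − 13.5 = 2.

2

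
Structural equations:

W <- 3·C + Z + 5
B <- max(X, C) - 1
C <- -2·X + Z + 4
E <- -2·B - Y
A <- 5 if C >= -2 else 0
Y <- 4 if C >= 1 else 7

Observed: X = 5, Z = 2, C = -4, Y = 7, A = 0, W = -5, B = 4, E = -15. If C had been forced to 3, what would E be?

-12

The intervention breaks the incoming arrows to C: C <- -2·X + Z + 4 no longer applies, and C = 3.
Y = 4 if C >= 1 else 7  [with C=3]  = 4
B = max(X, C) - 1  [with X=5, C=3]  = 4
E = -2·B - Y  [with B=4, Y=4]  = -12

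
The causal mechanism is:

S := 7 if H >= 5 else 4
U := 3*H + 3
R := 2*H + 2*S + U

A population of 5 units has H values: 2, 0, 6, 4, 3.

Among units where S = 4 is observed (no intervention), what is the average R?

Observing S=4 restricts to units where S's equation naturally yields 4: H ∈ {2, 0, 4, 3}. In that subpopulation R = 21, 11, 31, 26, mean 22.25.

22.25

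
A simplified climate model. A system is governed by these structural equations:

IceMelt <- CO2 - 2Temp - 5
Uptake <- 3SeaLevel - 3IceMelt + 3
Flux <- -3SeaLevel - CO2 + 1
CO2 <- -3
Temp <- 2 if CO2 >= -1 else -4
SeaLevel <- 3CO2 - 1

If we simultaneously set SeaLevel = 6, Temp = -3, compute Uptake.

The joint intervention fixes SeaLevel = 6, Temp = -3, removing each variable's own equation.
IceMelt = CO2 - 2Temp - 5  [with CO2=-3, Temp=-3]  = -2
Uptake = 3SeaLevel - 3IceMelt + 3  [with SeaLevel=6, IceMelt=-2]  = 27

27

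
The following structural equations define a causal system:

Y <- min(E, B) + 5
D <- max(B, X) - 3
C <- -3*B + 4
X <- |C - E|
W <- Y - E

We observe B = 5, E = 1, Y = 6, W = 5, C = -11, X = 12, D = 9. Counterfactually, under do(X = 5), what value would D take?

2

Intervening sets X = 5 and removes its equation (X <- |C - E|).
D = max(B, X) - 3  [with B=5, X=5]  = 2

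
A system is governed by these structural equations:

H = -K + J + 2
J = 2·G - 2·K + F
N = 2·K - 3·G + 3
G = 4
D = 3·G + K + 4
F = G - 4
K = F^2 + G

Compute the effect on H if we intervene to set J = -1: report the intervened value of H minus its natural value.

The intervention breaks the incoming arrows to J: J = 2·G - 2·K + F no longer applies, and J = -1.
F = G - 4  [with G=4]  = 0
K = F^2 + G  [with F=0, G=4]  = 4
H = -K + J + 2  [with K=4, J=-1]  = -3
Without intervention: F = G - 4  [with G=4]  = 0; K = F^2 + G  [with F=0, G=4]  = 4; J = 2·G - 2·K + F  [with G=4, K=4, F=0]  = 0; H = -K + J + 2  [with K=4, J=0]  = -2.
Change = -3 − (-2) = -1.

-1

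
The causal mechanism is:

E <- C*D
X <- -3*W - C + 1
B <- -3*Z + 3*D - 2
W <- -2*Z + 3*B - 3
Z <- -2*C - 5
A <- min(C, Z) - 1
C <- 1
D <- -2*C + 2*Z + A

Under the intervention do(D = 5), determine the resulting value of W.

113

Under do(D=5), the mechanism D <- -2*C + 2*Z + A is discarded; D is fixed at 5.
Z = -2*C - 5  [with C=1]  = -7
B = -3*Z + 3*D - 2  [with Z=-7, D=5]  = 34
W = -2*Z + 3*B - 3  [with Z=-7, B=34]  = 113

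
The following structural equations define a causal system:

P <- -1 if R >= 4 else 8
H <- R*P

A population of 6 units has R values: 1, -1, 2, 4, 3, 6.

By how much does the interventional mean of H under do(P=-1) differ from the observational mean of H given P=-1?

do(P=-1) breaks P's dependence on R. With P=-1 fixed, H across the units is -1, 1, -2, -4, -3, -6, mean -2.5.
E[H|P=-1] averages over only the 2 units with P=-1 (R = 4, 6): H = -4, -6, mean -5.
Difference = -2.5 − (-5) = 2.5.

2.5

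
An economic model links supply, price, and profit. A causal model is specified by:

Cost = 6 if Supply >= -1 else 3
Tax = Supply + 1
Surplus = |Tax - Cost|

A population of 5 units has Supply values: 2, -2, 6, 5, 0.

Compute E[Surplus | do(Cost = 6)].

Every unit gets Cost=6 under the intervention. Surplus values become 3, 7, 1, 0, 5; E[Surplus|do(Cost=6)] = 3.2.

3.2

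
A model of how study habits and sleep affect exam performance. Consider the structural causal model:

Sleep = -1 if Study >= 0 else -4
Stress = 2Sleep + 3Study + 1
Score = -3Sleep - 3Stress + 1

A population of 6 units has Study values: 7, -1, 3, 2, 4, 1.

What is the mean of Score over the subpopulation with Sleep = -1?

-23.6

E[Score|Sleep=-1] averages over only the 5 units with Sleep=-1 (Study = 7, 3, 2, 4, 1): Score = -56, -20, -11, -29, -2, mean -23.6.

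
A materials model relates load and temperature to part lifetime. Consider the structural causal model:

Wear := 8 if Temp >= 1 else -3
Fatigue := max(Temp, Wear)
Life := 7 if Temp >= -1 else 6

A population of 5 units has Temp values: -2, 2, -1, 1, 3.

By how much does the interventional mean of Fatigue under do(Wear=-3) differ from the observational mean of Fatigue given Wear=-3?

2.1

The intervention sets Wear=-3 in all 5 units regardless of Temp. Recomputing Fatigue per unit gives -2, 2, -1, 1, 3; average 0.6.
E[Fatigue|Wear=-3] averages over only the 2 units with Wear=-3 (Temp = -2, -1): Fatigue = -2, -1, mean -1.5.
Difference = 0.6 − (-1.5) = 2.1.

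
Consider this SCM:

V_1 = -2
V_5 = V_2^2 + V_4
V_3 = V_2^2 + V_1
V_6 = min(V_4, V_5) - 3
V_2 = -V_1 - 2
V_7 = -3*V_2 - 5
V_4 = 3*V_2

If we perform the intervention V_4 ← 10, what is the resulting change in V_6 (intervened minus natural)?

10

Under do(V_4=10), the mechanism V_4 = 3*V_2 is discarded; V_4 is fixed at 10.
V_2 = -V_1 - 2  [with V_1=-2]  = 0
V_5 = V_2^2 + V_4  [with V_2=0, V_4=10]  = 10
V_6 = min(V_4, V_5) - 3  [with V_4=10, V_5=10]  = 7
Without intervention: V_2 = -V_1 - 2  [with V_1=-2]  = 0; V_4 = 3*V_2  [with V_2=0]  = 0; V_5 = V_2^2 + V_4  [with V_2=0, V_4=0]  = 0; V_6 = min(V_4, V_5) - 3  [with V_4=0, V_5=0]  = -3.
Change = 7 − (-3) = 10.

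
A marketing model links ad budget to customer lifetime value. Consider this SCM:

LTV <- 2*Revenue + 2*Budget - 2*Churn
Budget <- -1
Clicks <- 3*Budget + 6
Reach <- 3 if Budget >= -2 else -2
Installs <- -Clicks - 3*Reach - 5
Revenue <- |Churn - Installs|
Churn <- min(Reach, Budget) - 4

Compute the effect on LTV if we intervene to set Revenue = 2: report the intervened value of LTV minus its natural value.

Intervening sets Revenue = 2 and removes its equation (Revenue <- |Churn - Installs|).
Reach = 3 if Budget >= -2 else -2  [with Budget=-1]  = 3
Churn = min(Reach, Budget) - 4  [with Reach=3, Budget=-1]  = -5
LTV = 2*Revenue + 2*Budget - 2*Churn  [with Revenue=2, Budget=-1, Churn=-5]  = 12
Without intervention: Reach = 3 if Budget >= -2 else -2  [with Budget=-1]  = 3; Clicks = 3*Budget + 6  [with Budget=-1]  = 3; Installs = -Clicks - 3*Reach - 5  [with Clicks=3, Reach=3]  = -17; Churn = min(Reach, Budget) - 4  [with Reach=3, Budget=-1]  = -5; Revenue = |Churn - Installs|  [with Churn=-5, Installs=-17]  = 12; LTV = 2*Revenue + 2*Budget - 2*Churn  [with Revenue=12, Budget=-1, Churn=-5]  = 32.
Change = 12 − 32 = -20.

-20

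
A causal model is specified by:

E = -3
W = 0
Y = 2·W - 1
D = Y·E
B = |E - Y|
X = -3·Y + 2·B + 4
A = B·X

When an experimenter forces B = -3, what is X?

1

The intervention breaks the incoming arrows to B: B = |E - Y| no longer applies, and B = -3.
Y = 2·W - 1  [with W=0]  = -1
X = -3·Y + 2·B + 4  [with Y=-1, B=-3]  = 1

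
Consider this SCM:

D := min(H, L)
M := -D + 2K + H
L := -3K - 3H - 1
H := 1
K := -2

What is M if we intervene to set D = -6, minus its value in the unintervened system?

7

Intervening sets D = -6 and removes its equation (D := min(H, L)).
M = -D + 2K + H  [with D=-6, K=-2, H=1]  = 3
Without intervention: L = -3K - 3H - 1  [with K=-2, H=1]  = 2; D = min(H, L)  [with H=1, L=2]  = 1; M = -D + 2K + H  [with D=1, K=-2, H=1]  = -4.
Change = 3 − (-4) = 7.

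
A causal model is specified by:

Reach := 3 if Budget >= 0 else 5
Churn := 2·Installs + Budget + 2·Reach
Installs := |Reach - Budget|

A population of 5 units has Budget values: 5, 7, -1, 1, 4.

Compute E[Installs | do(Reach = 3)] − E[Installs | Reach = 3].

Under do(Reach=3), Reach's equation is replaced by Reach=3 for every unit. Per-unit Installs: 2, 4, 4, 2, 1. Mean = 2.6.
Observing Reach=3 restricts to units where Reach's equation naturally yields 3: Budget ∈ {5, 7, 1, 4}. In that subpopulation Installs = 2, 4, 2, 1, mean 2.25.
Difference = 2.6 − 2.25 = 0.35.

0.35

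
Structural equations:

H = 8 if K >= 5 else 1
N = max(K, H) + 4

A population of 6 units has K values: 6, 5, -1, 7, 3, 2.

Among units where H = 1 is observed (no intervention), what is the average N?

6

Conditioning on H=1 selects the 3 unit(s) with K ∈ {-1, 3, 2}. Their N values: 5, 7, 6. Mean = 6.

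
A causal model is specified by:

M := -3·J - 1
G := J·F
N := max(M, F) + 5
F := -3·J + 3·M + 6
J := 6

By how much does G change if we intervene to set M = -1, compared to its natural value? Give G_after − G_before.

324

do(M=-1) replaces the equation M := -3·J - 1 with the constant M = -1.
F = -3·J + 3·M + 6  [with J=6, M=-1]  = -15
G = J·F  [with J=6, F=-15]  = -90
Without intervention: M = -3·J - 1  [with J=6]  = -19; F = -3·J + 3·M + 6  [with J=6, M=-19]  = -69; G = J·F  [with J=6, F=-69]  = -414.
Change = -90 − (-414) = 324.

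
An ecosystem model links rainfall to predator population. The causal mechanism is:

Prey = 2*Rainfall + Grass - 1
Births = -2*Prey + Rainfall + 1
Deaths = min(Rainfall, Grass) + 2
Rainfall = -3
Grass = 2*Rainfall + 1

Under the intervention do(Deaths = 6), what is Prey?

-12

do(Deaths=6) replaces the equation Deaths = min(Rainfall, Grass) + 2 with the constant Deaths = 6.
Prey is not downstream of the intervention, so its value is determined by the original equations.
Grass = 2*Rainfall + 1  [with Rainfall=-3]  = -5
Prey = 2*Rainfall + Grass - 1  [with Rainfall=-3, Grass=-5]  = -12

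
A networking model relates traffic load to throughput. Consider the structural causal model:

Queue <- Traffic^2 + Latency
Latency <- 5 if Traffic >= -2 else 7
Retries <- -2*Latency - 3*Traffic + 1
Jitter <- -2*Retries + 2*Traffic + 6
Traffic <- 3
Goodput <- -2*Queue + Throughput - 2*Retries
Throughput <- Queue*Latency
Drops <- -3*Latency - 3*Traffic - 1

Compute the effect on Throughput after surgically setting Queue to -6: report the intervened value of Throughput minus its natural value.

-100

The intervention breaks the incoming arrows to Queue: Queue <- Traffic^2 + Latency no longer applies, and Queue = -6.
Latency = 5 if Traffic >= -2 else 7  [with Traffic=3]  = 5
Throughput = Queue*Latency  [with Queue=-6, Latency=5]  = -30
Without intervention: Latency = 5 if Traffic >= -2 else 7  [with Traffic=3]  = 5; Queue = Traffic^2 + Latency  [with Traffic=3, Latency=5]  = 14; Throughput = Queue*Latency  [with Queue=14, Latency=5]  = 70.
Change = -30 − 70 = -100.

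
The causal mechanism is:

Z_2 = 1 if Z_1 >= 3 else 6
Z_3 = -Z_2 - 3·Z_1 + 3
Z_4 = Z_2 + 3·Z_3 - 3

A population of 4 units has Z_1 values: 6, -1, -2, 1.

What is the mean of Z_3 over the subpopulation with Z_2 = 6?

Observing Z_2=6 restricts to units where Z_2's equation naturally yields 6: Z_1 ∈ {-1, -2, 1}. In that subpopulation Z_3 = 0, 3, -6, mean -1.

-1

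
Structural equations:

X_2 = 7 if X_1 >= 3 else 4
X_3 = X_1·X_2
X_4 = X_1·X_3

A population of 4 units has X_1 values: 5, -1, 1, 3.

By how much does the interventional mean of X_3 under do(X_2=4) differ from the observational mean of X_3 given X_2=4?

8

The intervention sets X_2=4 in all 4 units regardless of X_1. Recomputing X_3 per unit gives 20, -4, 4, 12; average 8.
Observing X_2=4 restricts to units where X_2's equation naturally yields 4: X_1 ∈ {-1, 1}. In that subpopulation X_3 = -4, 4, mean 0.
Difference = 8 − 0 = 8.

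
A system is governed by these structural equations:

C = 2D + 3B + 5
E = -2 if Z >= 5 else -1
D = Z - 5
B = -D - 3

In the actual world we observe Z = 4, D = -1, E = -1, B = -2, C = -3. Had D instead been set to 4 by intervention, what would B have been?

-7

Under do(D=4), the mechanism D = Z - 5 is discarded; D is fixed at 4.
B = -D - 3  [with D=4]  = -7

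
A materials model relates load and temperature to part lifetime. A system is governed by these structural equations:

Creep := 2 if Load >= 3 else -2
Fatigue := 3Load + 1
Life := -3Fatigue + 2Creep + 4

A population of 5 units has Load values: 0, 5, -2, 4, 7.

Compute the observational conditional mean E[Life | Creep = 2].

Conditioning on Creep=2 selects the 3 unit(s) with Load ∈ {5, 4, 7}. Their Life values: -40, -31, -58. Mean = -43.

-43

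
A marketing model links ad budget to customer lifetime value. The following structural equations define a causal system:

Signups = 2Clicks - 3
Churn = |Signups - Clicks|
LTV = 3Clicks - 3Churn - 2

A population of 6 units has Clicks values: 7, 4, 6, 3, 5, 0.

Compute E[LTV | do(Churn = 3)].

Every unit gets Churn=3 under the intervention. LTV values become 10, 1, 7, -2, 4, -11; E[LTV|do(Churn=3)] = 1.5.

1.5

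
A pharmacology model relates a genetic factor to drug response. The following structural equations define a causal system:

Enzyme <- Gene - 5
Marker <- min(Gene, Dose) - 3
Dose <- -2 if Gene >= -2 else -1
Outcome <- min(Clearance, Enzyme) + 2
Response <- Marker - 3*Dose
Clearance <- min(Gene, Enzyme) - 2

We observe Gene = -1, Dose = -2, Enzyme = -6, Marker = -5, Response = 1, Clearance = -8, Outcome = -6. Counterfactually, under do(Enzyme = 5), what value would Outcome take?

The intervention breaks the incoming arrows to Enzyme: Enzyme <- Gene - 5 no longer applies, and Enzyme = 5.
Clearance = min(Gene, Enzyme) - 2  [with Gene=-1, Enzyme=5]  = -3
Outcome = min(Clearance, Enzyme) + 2  [with Clearance=-3, Enzyme=5]  = -1

-1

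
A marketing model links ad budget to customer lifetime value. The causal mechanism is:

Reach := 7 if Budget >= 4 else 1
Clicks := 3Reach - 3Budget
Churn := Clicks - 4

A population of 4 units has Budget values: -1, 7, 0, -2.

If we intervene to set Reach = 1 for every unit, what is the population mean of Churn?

The intervention sets Reach=1 in all 4 units regardless of Budget. Recomputing Churn per unit gives 2, -22, -1, 5; average -4.

-4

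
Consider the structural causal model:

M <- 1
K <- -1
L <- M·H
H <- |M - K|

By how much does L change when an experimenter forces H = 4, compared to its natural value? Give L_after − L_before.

2

The intervention breaks the incoming arrows to H: H <- |M - K| no longer applies, and H = 4.
L = M·H  [with M=1, H=4]  = 4
Without intervention: H = |M - K|  [with M=1, K=-1]  = 2; L = M·H  [with M=1, H=2]  = 2.
Change = 4 − 2 = 2.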